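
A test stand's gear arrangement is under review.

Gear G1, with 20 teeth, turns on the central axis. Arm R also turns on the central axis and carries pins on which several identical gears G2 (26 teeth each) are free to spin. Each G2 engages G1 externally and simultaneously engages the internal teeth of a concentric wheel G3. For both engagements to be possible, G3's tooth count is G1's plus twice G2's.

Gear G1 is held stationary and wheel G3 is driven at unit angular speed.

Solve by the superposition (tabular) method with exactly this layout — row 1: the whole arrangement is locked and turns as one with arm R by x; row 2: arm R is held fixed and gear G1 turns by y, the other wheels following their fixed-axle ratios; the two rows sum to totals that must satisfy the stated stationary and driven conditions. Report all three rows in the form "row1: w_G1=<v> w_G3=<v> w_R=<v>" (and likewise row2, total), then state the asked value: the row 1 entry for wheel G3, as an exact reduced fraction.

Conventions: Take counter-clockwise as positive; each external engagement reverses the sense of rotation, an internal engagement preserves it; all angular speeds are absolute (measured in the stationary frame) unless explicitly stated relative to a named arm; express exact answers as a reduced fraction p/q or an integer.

class = planetary set [G3 = 20+2·26 = 72; Willis about the carrier]
row 1 — lock + rotate with arm: ω_sun = ω_ring = ω_arm = x
row 2 — arm fixed, fixed-axis ratios: sun y, ring −(20/72)·y, arm 0
boundary: total ω_sun = x + y = 0 and total ω_ring = x − (20/72)·y = 1  ⇒  y = -18/23, x = 18/23
row 2 ring = −(20/72)·(-18/23) = 5/23
totals (row 1 + row 2): sun 18/23 + (-18/23) = 0, ring 18/23 + 5/23 = 1, arm 18/23 + 0 = 18/23
asked cell (row1, ring) = 18/23

row1: w_G1=18/23 w_G3=18/23 w_R=18/23
row2: w_G1=-18/23 w_G3=5/23 w_R=0
total: w_G1=0 w_G3=1 w_R=18/23
asked value: 18/23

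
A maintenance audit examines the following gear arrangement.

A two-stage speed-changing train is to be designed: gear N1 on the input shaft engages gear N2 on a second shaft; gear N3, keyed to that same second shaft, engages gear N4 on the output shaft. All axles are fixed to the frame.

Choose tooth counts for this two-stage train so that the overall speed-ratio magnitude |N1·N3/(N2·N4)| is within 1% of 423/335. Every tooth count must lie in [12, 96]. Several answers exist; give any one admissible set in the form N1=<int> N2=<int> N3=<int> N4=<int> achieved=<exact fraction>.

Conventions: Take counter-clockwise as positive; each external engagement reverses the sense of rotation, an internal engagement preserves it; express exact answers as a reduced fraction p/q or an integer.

class = fixed-axis compound train [2-stage, 423/335 wanted]
target = 423/335 in lowest terms: an exact hit needs N1·N3 = k·423 and N2·N4 = k·335 for one integer k, every count in [12, 96]; additionally prefer no 1:1 stage (N1 ≠ N2, N3 ≠ N4)
k = 1…2: no 1:1-free in-range split of k·423 and k·335 into factor pairs; take k = 3
k = 3: N1·N3 = 1269 = 27·47, N2·N4 = 1005 = 15·67
achieved = 27·47/(15·67) = 423/335; |achieved − target| = 0 ≤ 423/33500 ✓

N1=27 N2=15 N3=47 N4=67 achieved=423/335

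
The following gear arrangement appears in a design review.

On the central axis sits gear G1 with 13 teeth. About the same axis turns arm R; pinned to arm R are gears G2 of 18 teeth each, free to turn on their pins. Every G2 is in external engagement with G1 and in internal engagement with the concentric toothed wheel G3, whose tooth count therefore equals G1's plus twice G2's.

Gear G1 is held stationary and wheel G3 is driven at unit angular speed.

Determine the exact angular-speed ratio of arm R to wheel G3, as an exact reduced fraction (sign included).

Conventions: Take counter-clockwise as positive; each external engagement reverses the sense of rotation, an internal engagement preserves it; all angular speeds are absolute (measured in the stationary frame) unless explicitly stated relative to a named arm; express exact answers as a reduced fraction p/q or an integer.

49/62

recognized (axles ride arm R): planetary set, 13/18/49 teeth
ring teeth: 13 + 2·18 = 49
13(ω_sun−ω_arm) = −49(ω_ring−ω_arm),  ω_sun = 0, ω_ring = 1
13(0−ω_arm) = −49(1−ω_arm)  ⇒  62·ω_arm = 49  ⇒  ω_arm = 49/62
ω_out/ω_in = 49/62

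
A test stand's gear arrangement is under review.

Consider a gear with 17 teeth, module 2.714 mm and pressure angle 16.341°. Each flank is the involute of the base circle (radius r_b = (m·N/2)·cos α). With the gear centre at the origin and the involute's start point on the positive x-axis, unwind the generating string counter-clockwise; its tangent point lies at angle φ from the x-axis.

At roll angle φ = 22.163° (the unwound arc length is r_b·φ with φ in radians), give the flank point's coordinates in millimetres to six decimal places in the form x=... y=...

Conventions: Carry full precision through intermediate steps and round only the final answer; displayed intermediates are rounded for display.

x=23.731832 y=0.420732

topology: single-mesh involute geometry — m = 2.714, N = 17
pitch radius r_p = m·N/2 = 2.714·17/2 = 23.069000
base radius r_b = r_p·cos α = 23.069000·cos 16.341° = 22.137109
roll angle φ = 22.163° = 0.38681732 rad
x = r_b·(cos φ + φ·sin φ) = 23.731832
y = r_b·(sin φ − φ·cos φ) = 0.420732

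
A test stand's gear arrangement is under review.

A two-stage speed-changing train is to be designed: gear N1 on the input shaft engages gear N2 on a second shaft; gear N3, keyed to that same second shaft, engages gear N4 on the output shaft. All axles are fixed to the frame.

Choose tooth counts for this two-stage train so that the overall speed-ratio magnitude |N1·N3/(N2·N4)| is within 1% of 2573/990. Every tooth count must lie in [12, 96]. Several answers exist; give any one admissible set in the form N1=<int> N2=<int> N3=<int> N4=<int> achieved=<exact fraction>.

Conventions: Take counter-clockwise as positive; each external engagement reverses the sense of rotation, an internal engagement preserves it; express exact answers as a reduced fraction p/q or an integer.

N1=31 N2=15 N3=83 N4=66 achieved=2573/990

2-stage fixed-axis compound train for ratio 2573/990
target = 2573/990 in lowest terms: an exact hit needs N1·N3 = k·2573 and N2·N4 = k·990 for one integer k, every count in [12, 96]; additionally prefer no 1:1 stage (N1 ≠ N2, N3 ≠ N4)
k = 1: N1·N3 = 2573 = 31·83, N2·N4 = 990 = 15·66
achieved = 31·83/(15·66) = 2573/990; |achieved − target| = 0 ≤ 2573/99000 ✓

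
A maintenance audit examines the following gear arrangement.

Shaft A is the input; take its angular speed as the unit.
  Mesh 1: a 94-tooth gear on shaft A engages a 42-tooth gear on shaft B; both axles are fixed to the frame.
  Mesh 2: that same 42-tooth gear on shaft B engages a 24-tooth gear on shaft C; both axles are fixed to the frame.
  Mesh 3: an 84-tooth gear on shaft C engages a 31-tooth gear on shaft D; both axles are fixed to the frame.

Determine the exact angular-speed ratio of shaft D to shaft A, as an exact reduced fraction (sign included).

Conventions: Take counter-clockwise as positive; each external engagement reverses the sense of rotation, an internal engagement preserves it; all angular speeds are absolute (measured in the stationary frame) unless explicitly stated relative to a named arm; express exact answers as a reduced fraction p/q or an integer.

-329/31

class = fixed-axis compound train [3 meshes; 3 ratios multiply, 3 sense flips]
mesh 1 [94T→42T]: running ratio 47/21, sense −
mesh 2 [42T→24T]: running ratio 47/12, sense +
mesh 3 [84T→31T]: running ratio 329/31, sense −
ω_out/ω_in = -329/31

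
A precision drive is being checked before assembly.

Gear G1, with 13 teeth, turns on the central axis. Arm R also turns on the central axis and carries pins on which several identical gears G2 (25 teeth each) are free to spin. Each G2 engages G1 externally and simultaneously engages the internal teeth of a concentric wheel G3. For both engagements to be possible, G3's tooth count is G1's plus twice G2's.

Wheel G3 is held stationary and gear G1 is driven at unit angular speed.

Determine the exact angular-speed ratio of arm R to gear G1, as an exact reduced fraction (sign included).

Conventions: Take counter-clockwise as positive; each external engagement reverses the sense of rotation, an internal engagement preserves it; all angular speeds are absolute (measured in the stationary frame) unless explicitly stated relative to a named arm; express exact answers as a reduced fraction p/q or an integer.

class = planetary set [G3 = 13+2·25 = 63; Willis about the carrier]
ring teeth: 13 + 2·25 = 63
13(ω_sun−ω_arm) = −63(ω_ring−ω_arm),  ω_ring = 0, ω_sun = 1
13(1−ω_arm) = −63(0−ω_arm)  ⇒  76·ω_arm = 13  ⇒  ω_arm = 13/76
ω_out/ω_in = 13/76

13/76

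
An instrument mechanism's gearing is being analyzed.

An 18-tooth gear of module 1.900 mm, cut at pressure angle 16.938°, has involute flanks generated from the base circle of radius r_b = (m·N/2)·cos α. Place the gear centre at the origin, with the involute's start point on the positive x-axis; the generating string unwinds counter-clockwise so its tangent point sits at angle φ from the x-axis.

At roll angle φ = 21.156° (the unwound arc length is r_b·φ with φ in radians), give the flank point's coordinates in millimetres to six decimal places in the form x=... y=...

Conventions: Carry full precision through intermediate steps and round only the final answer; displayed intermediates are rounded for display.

x=17.435625 y=0.270779

topology: single-mesh involute geometry — m = 1.900, N = 18
pitch radius r_p = m·N/2 = 1.900·18/2 = 17.100000
base radius r_b = r_p·cos α = 17.100000·cos 16.938° = 16.358212
roll angle φ = 21.156° = 0.36924186 rad
x = r_b·(cos φ + φ·sin φ) = 17.435625
y = r_b·(sin φ − φ·cos φ) = 0.270779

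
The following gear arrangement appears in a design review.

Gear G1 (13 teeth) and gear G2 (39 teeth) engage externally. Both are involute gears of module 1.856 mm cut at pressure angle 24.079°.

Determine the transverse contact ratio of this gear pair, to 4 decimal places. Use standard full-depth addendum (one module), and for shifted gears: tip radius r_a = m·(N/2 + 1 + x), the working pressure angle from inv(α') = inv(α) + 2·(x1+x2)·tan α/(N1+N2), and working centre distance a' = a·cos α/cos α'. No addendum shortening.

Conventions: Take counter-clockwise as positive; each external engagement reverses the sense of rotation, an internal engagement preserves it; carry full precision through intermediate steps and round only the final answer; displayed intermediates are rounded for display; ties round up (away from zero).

topology: single-mesh involute geometry — m = 1.856, 13T/39T pair
base radii: r_b1 = 11.014236, r_b2 = 33.042709
tip radii: r_a1 = 13.920000, r_a2 = 38.048000
no profile shift: α' = α, a' = a
action lengths: √(r_a1²−r_b1²) = 8.511933, √(r_a2²−r_b2²) = 18.863449
base pitch p_b = π·m·cos α = 5.323422
CR = (8.511933 + 18.863449 − 48.256000·sin 24.07900°)/5.323422 = 1.444021
contact ratio ≈ 1.4440

1.4440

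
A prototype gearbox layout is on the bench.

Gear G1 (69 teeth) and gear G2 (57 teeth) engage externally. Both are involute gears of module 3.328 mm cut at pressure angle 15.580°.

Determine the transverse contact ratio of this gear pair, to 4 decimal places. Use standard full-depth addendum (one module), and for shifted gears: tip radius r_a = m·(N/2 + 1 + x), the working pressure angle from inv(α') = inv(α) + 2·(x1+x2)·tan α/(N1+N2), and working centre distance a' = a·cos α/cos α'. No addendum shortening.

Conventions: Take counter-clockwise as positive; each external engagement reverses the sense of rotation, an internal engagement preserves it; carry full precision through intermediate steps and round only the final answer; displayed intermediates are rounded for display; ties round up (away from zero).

2.1022

topology: single-mesh involute geometry — m = 3.328, 69T/57T pair
base radii: r_b1 = 110.597244, r_b2 = 91.362941
tip radii: r_a1 = 118.144000, r_a2 = 98.176000
no profile shift: α' = α, a' = a
action lengths: √(r_a1²−r_b1²) = 41.548216, √(r_a2²−r_b2²) = 35.935219
base pitch p_b = π·m·cos α = 10.071058
CR = (41.548216 + 35.935219 − 209.664000·sin 15.58000°)/10.071058 = 2.102175
contact ratio ≈ 2.1022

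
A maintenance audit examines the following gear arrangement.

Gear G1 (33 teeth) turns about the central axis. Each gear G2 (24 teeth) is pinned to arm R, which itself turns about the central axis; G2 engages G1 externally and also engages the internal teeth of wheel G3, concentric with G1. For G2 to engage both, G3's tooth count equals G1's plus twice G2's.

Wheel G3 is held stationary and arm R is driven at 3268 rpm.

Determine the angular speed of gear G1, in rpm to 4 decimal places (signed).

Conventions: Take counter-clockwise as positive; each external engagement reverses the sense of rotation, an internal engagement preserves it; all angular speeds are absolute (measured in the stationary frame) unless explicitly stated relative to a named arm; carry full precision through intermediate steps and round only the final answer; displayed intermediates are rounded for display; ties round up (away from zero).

+11289.4545 rpm

planetary set (33T centre, 24T on arm, 81T internal) — Willis relation
normalise by the input: solve with ω_arm = 1, then scale by 3268 rpm
ring teeth: 33 + 2·24 = 81
33(ω_sun−ω_arm) = −81(ω_ring−ω_arm),  ω_ring = 0, ω_arm = 1
ω_sun = 1 − (81/33)(0−1) = 38/11
scale: ω_sun = 38/11 × 3268 rpm = +11289.4545 rpm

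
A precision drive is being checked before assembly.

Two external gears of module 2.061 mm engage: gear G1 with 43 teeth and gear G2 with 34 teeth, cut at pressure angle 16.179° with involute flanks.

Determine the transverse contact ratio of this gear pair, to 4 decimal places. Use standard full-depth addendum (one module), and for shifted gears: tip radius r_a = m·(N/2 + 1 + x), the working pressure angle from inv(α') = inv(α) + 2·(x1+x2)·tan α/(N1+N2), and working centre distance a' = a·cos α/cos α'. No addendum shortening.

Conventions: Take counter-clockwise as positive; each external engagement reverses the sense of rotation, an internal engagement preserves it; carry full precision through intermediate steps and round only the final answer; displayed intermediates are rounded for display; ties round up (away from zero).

1.9188

recognized (one external pair, fixed centres): single-mesh tooth geometry, m = 2.061, N1 = 43, N2 = 34
base radii: r_b1 = 42.556582, r_b2 = 33.649390
tip radii: r_a1 = 46.372500, r_a2 = 37.098000
no profile shift: α' = α, a' = a
action lengths: √(r_a1²−r_b1²) = 18.421349, √(r_a2²−r_b2²) = 15.619863
base pitch p_b = π·m·cos α = 6.218393
CR = (18.421349 + 15.619863 − 79.348500·sin 16.17900°)/6.218393 = 1.918762
contact ratio ≈ 1.9188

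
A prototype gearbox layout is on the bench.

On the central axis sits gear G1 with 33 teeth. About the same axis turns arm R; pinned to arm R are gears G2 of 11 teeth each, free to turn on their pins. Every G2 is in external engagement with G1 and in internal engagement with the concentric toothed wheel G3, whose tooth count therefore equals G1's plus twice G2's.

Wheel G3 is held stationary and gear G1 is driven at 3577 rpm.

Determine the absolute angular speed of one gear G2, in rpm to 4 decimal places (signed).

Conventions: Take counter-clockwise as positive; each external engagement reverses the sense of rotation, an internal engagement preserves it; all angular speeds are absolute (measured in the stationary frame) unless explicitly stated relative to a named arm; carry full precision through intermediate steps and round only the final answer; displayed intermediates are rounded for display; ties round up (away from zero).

recognized (axles ride arm R): planetary set, 33/11/55 teeth
normalise by the input: solve with ω_sun = 1, then scale by 3577 rpm
ring teeth: 33 + 2·11 = 55
33(ω_sun−ω_arm) = −55(ω_ring−ω_arm),  ω_ring = 0, ω_sun = 1
33(1−ω_arm) = −55(0−ω_arm)  ⇒  88·ω_arm = 33  ⇒  ω_arm = 3/8
sun–planet mesh: 33·(1−3/8) = −11·(ω_p−ω_arm)  ⇒  ω_p−ω_arm = -15/8
ω_p = 3/8 − 15/8 = -3/2
scale: ω_p = -3/2 × 3577 rpm = -5365.5000 rpm

-5365.5000 rpm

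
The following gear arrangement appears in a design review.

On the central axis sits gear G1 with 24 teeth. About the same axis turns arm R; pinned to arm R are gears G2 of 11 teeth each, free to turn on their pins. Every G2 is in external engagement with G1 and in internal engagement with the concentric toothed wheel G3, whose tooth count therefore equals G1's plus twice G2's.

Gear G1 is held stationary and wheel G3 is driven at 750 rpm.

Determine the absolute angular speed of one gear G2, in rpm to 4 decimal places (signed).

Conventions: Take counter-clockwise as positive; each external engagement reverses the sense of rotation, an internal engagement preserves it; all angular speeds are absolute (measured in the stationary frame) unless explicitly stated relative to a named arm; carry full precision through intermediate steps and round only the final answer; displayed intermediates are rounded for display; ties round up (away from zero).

topology: planetary set — G1 24T / G2 11T / G3 46T, arm = carrier (Willis)
normalise by the input: solve with ω_ring = 1, then scale by 750 rpm
ring teeth: 24 + 2·11 = 46
24(ω_sun−ω_arm) = −46(ω_ring−ω_arm),  ω_sun = 0, ω_ring = 1
24(0−ω_arm) = −46(1−ω_arm)  ⇒  70·ω_arm = 46  ⇒  ω_arm = 23/35
sun–planet mesh: 24·(0−23/35) = −11·(ω_p−ω_arm)  ⇒  ω_p−ω_arm = 552/385
ω_p = 23/35 + 552/385 = 23/11
scale: ω_p = 23/11 × 750 rpm = +1568.1818 rpm

+1568.1818 rpm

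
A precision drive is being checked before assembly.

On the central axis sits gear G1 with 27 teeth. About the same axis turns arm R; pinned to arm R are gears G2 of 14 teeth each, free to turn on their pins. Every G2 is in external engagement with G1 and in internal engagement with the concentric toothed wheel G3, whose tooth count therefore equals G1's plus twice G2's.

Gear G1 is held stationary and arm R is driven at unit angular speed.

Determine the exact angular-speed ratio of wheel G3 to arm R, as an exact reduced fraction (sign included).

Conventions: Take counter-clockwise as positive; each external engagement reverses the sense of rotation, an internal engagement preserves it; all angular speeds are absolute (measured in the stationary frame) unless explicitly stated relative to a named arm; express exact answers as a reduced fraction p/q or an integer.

class = planetary set [G3 = 27+2·14 = 55; Willis about the carrier]
ring teeth: 27 + 2·14 = 55
27(ω_sun−ω_arm) = −55(ω_ring−ω_arm),  ω_sun = 0, ω_arm = 1
ω_ring = 1 − (27/55)(0−1) = 82/55
ω_out/ω_in = 82/55

82/55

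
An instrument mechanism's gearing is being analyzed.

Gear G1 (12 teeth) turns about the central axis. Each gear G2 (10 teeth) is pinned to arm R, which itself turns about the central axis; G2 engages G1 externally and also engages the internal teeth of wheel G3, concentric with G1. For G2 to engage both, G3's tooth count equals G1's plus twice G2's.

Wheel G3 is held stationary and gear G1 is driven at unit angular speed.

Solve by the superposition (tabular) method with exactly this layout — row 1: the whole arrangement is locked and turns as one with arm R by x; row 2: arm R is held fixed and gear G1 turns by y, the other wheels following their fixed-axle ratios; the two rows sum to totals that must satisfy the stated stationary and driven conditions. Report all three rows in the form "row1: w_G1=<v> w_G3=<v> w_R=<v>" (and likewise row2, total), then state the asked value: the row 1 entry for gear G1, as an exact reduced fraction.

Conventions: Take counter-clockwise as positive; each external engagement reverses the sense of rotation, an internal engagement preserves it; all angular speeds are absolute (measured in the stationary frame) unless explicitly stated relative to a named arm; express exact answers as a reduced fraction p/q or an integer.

row1: w_G1=3/11 w_G3=3/11 w_R=3/11
row2: w_G1=8/11 w_G3=-3/11 w_R=0
total: w_G1=1 w_G3=0 w_R=3/11
asked value: 3/11

planetary set (12T centre, 10T on arm, 32T internal) — Willis relation
superposition row 1 [locked train]: every member turns x
row 2 (arm held, sun turns y): ω_ring = −(12/32)·y, ω_arm = 0
boundary: total ω_ring = x − (12/32)·y = 0 and total ω_sun = x + y = 1  ⇒  y = 8/11, x = 3/11
row 2 ring = −(12/32)·8/11 = -3/11
totals (row 1 + row 2): sun 3/11 + 8/11 = 1, ring 3/11 + (-3/11) = 0, arm 3/11 + 0 = 3/11
asked cell (row1, sun) = 3/11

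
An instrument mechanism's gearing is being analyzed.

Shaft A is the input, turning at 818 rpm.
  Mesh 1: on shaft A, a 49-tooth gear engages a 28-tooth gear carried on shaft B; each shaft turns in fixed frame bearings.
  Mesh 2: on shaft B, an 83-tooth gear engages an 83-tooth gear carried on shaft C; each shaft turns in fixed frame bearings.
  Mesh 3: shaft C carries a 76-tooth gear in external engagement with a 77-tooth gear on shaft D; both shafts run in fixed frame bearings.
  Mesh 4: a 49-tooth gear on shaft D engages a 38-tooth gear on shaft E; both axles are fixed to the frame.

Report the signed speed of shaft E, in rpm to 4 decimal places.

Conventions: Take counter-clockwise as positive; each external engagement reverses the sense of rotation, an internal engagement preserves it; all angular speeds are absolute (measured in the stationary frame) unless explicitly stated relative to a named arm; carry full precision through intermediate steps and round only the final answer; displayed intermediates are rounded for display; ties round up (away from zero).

4-mesh fixed-axis compound train (all bearings frame-fixed)
mesh 1 [49T→28T]: ω = 818.0000×49/28 = 1431.5000 rpm, sense flips to −
mesh 2 [83T→83T]: ω = 1431.5000×83/83 = 1431.5000 rpm, sense flips to +
mesh 3 [76T→77T]: ω = 1431.5000×76/77 = 1412.9091 rpm, sense flips to −
mesh 4 [49T→38T]: ω = 1412.9091×49/38 = 1821.9091 rpm, sense flips to +
signed output speed = +1821.9091 rpm

+1821.9091 rpm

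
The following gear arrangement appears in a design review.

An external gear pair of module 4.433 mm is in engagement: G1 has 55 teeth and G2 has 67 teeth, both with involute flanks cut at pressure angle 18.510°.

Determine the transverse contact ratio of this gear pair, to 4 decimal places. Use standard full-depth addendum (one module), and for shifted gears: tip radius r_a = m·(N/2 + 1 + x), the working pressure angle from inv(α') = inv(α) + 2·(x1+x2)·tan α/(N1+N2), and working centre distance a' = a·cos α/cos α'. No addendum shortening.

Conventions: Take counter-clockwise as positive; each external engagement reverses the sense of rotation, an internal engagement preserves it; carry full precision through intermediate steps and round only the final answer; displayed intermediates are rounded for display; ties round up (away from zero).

1.8767

topology: single-mesh involute geometry — m = 4.433, 55T/67T pair
base radii: r_b1 = 115.601013, r_b2 = 140.823052
tip radii: r_a1 = 126.340500, r_a2 = 152.938500
no profile shift: α' = α, a' = a
action lengths: √(r_a1²−r_b1²) = 50.973795, √(r_a2²−r_b2²) = 59.657797
base pitch p_b = π·m·cos α = 13.206229
CR = (50.973795 + 59.657797 − 270.413000·sin 18.51000°)/13.206229 = 1.876655
contact ratio ≈ 1.8767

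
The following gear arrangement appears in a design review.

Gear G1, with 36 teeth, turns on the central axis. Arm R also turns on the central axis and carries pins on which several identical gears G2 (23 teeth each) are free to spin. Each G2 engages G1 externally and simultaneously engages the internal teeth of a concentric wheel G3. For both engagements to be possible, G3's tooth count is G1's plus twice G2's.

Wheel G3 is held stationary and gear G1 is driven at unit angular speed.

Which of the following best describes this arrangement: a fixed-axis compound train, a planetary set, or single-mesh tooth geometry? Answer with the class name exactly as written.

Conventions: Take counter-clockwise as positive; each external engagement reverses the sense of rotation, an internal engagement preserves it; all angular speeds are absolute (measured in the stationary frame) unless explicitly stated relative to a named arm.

class = planetary set [G3 = 36+2·23 = 82; Willis about the carrier]
classification: planetary set

planetary set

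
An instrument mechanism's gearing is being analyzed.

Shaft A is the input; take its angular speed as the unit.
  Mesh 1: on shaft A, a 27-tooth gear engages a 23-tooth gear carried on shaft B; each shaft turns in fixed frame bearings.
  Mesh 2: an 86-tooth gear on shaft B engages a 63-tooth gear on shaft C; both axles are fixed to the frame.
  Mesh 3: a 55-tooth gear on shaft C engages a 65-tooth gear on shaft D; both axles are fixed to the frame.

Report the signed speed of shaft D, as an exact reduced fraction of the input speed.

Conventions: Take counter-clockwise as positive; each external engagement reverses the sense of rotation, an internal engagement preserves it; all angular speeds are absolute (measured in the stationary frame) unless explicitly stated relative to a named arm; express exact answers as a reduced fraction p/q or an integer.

3-mesh fixed-axis compound train (all bearings frame-fixed)
mesh 1 [27T→23T]: |ω|/ω_in = 1×27/23 = 27/23, sense flips to −
mesh 2 [86T→63T]: |ω|/ω_in = (27/23)×86/63 = 258/161, sense flips to +
mesh 3 [55T→65T]: |ω|/ω_in = (258/161)×55/65 = 2838/2093, sense flips to −
signed output speed (× input speed) = -2838/2093

-2838/2093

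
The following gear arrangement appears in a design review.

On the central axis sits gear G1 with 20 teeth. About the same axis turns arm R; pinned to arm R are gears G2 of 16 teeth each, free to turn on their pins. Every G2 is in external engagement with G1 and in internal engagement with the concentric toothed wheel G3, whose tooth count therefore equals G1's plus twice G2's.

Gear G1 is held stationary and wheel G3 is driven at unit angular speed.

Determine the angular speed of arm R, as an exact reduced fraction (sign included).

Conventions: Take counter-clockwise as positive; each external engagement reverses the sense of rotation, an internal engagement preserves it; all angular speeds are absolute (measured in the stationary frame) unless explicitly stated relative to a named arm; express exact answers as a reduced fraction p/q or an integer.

planetary set (20T centre, 16T on arm, 52T internal) — Willis relation
ring teeth: 20 + 2·16 = 52
20(ω_sun−ω_arm) = −52(ω_ring−ω_arm),  ω_sun = 0, ω_ring = 1
20(0−ω_arm) = −52(1−ω_arm)  ⇒  72·ω_arm = 52  ⇒  ω_arm = 13/18
exact speed ratio = 13/18

13/18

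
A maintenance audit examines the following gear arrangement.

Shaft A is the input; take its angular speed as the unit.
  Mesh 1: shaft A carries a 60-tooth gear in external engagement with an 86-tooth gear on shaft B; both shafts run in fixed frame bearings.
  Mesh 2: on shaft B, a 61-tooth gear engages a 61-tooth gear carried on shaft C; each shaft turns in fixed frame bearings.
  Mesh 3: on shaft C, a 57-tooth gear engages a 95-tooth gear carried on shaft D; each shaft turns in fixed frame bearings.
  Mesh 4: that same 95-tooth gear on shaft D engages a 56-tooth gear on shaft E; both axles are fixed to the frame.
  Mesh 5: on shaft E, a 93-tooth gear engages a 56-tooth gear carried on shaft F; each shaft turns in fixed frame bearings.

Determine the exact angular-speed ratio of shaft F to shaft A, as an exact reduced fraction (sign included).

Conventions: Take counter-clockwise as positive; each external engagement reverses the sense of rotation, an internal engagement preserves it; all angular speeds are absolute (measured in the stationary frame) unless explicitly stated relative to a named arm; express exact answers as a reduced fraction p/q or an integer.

class = fixed-axis compound train [5 meshes; 5 ratios multiply, 5 sense flips]
mesh 1 [60T→86T]: running ratio 30/43, sense −
mesh 2 [61T→61T]: running ratio 30/43, sense +
mesh 3 [57T→95T]: running ratio 18/43, sense −
mesh 4 [95T→56T]: running ratio 855/1204, sense +
mesh 5 [93T→56T]: running ratio 79515/67424, sense −
ω_out/ω_in = -79515/67424

-79515/67424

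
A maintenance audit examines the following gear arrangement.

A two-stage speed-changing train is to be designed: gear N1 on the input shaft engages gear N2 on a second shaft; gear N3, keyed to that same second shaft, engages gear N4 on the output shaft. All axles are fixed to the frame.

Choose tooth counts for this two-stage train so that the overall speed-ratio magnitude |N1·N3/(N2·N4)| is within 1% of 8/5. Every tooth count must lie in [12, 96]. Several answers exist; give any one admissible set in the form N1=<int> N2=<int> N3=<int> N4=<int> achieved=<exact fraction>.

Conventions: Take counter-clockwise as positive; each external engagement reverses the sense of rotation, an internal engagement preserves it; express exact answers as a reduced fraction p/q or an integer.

N1=12 N2=15 N3=24 N4=12 achieved=8/5

topology: fixed-axis compound train — 2 stages, target 8/5
target = 8/5 in lowest terms: an exact hit needs N1·N3 = k·8 and N2·N4 = k·5 for one integer k, every count in [12, 96]; additionally prefer no 1:1 stage (N1 ≠ N2, N3 ≠ N4)
k = 1…35: no 1:1-free in-range split of k·8 and k·5 into factor pairs; take k = 36
k = 36: N1·N3 = 288 = 12·24, N2·N4 = 180 = 15·12
achieved = 12·24/(15·12) = 8/5; |achieved − target| = 0 ≤ 2/125 ✓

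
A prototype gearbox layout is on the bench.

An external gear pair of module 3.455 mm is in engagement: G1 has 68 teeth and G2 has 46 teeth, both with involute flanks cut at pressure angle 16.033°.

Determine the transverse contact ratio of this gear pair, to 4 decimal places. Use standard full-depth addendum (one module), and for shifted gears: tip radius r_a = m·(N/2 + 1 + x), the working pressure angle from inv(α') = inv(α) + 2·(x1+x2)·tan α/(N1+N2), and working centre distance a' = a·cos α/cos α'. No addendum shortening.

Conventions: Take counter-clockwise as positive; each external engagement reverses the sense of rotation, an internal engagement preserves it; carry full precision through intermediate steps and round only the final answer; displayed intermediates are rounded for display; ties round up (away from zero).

2.0337

recognized (one external pair, fixed centres): single-mesh tooth geometry, m = 3.455, N1 = 68, N2 = 46
base radii: r_b1 = 112.900744, r_b2 = 76.374032
tip radii: r_a1 = 120.925000, r_a2 = 82.920000
no profile shift: α' = α, a' = a
action lengths: √(r_a1²−r_b1²) = 43.316021, √(r_a2²−r_b2²) = 32.291385
base pitch p_b = π·m·cos α = 10.432004
CR = (43.316021 + 32.291385 − 196.935000·sin 16.03300°)/10.432004 = 2.033717
contact ratio ≈ 2.0337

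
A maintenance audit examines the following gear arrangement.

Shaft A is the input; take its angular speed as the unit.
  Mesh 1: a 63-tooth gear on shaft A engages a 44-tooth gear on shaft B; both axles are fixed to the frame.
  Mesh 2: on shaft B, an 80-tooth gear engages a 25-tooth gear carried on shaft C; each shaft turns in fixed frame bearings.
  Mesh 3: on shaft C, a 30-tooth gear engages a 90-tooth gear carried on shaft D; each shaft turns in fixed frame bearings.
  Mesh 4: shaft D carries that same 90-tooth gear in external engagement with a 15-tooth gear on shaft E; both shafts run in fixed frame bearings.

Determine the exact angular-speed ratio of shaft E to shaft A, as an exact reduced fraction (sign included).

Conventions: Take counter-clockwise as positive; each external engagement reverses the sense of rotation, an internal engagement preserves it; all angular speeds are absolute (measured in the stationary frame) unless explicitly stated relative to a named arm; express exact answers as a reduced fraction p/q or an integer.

504/55

class = fixed-axis compound train [4 meshes; 4 ratios multiply, 4 sense flips]
mesh 1 [63T→44T]: running ratio 63/44, sense −
mesh 2 [80T→25T]: running ratio 252/55, sense +
mesh 3 [30T→90T]: running ratio 84/55, sense −
mesh 4 [90T→15T]: running ratio 504/55, sense +
ω_out/ω_in = 504/55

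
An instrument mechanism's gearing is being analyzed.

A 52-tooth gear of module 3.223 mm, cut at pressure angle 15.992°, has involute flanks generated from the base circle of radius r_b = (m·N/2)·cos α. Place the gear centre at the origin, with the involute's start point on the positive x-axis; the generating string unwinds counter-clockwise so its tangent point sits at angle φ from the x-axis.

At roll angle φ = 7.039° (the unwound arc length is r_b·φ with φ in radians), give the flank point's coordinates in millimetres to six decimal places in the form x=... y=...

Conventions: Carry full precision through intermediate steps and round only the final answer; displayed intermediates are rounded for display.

topology: single-mesh involute geometry — m = 3.223, N = 52
pitch radius r_p = m·N/2 = 3.223·52/2 = 83.798000
base radius r_b = r_p·cos α = 83.798000·cos 15.992° = 80.555032
roll angle φ = 7.039° = 0.12285373 rad
x = r_b·(cos φ + φ·sin φ) = 81.160650
y = r_b·(sin φ − φ·cos φ) = 0.049714

x=81.160650 y=0.049714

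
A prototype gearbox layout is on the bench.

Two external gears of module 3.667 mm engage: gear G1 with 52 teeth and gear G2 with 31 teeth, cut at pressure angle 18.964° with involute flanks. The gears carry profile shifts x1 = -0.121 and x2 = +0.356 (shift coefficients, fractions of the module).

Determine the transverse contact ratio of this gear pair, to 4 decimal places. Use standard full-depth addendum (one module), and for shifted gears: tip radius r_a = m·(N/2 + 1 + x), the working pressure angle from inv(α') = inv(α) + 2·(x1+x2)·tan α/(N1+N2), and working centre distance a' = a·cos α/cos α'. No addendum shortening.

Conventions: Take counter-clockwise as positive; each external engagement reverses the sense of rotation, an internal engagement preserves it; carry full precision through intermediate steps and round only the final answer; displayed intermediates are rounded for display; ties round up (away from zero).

single-mesh involute tooth geometry (52T engaging 31T at module 3.667)
base radii: r_b1 = 90.167117, r_b2 = 53.753474
tip radii: r_a1 = 98.565293, r_a2 = 61.810952
inv(α') = inv(18.964°) + 2·(-0.121+0.356)·tan α/(52+31) = 0.01458654  ⇒  α' = 19.86149°
a' = a·cos α / cos α' = 152.1805·cos 18.964°/cos 19.86149° = 153.022902
action lengths: √(r_a1²−r_b1²) = 39.812158, √(r_a2²−r_b2²) = 30.514879
base pitch p_b = π·m·cos α = 10.894937
CR = (39.812158 + 30.514879 − 153.022902·sin 19.86149°)/10.894937 = 1.683157
contact ratio ≈ 1.6832

1.6832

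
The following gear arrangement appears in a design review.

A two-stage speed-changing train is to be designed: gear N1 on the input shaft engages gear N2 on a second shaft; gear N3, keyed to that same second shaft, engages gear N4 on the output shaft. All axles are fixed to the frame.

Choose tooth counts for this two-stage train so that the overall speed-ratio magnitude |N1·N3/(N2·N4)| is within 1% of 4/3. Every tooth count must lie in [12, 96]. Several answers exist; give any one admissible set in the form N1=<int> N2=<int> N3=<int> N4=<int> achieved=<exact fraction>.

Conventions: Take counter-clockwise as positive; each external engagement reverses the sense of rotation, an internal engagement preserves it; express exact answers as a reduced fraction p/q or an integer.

design class (target 4/3): fixed-axis compound train
target = 4/3 in lowest terms: an exact hit needs N1·N3 = k·4 and N2·N4 = k·3 for one integer k, every count in [12, 96]; additionally prefer no 1:1 stage (N1 ≠ N2, N3 ≠ N4)
k = 1…51: no 1:1-free in-range split of k·4 and k·3 into factor pairs; take k = 52
k = 52: N1·N3 = 208 = 13·16, N2·N4 = 156 = 12·13
achieved = 13·16/(12·13) = 4/3; |achieved − target| = 0 ≤ 1/75 ✓

N1=13 N2=12 N3=16 N4=13 achieved=4/3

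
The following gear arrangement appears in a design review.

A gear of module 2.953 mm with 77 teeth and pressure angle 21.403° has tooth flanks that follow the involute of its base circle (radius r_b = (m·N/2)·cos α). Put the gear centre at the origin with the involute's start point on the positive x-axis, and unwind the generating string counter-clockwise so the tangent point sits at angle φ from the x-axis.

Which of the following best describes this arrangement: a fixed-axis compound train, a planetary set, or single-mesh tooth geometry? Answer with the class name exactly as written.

class = single-mesh tooth geometry [base-circle involute, m = 2.953, 77T]
classification: single-mesh tooth geometry

single-mesh tooth geometry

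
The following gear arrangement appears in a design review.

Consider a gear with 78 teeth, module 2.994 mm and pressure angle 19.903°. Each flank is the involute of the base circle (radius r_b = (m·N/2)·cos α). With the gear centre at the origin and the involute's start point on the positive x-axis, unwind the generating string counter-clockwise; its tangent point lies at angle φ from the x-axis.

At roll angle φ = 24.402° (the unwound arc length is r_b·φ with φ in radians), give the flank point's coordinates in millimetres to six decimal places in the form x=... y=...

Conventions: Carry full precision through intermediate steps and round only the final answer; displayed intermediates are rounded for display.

x=119.301969 y=2.776248

recognized (one wheel, involute flank): single-mesh tooth geometry, m = 2.994, N = 78
pitch radius r_p = m·N/2 = 2.994·78/2 = 116.766000
base radius r_b = r_p·cos α = 116.766000·cos 19.903° = 109.791602
roll angle φ = 24.402° = 0.42589524 rad
x = r_b·(cos φ + φ·sin φ) = 119.301969
y = r_b·(sin φ − φ·cos φ) = 2.776248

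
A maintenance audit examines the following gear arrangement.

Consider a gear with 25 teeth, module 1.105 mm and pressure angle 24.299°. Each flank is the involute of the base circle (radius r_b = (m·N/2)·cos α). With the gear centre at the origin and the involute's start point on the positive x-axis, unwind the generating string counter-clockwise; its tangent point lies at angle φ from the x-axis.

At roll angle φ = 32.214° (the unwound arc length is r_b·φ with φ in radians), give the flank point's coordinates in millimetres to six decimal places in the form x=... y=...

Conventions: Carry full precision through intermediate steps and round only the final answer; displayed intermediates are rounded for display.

x=14.424107 y=0.722503

single-mesh involute tooth geometry (25T wheel at module 1.105)
pitch radius r_p = m·N/2 = 1.105·25/2 = 13.812500
base radius r_b = r_p·cos α = 13.812500·cos 24.299° = 12.588857
roll angle φ = 32.214° = 0.56224037 rad
x = r_b·(cos φ + φ·sin φ) = 14.424107
y = r_b·(sin φ − φ·cos φ) = 0.722503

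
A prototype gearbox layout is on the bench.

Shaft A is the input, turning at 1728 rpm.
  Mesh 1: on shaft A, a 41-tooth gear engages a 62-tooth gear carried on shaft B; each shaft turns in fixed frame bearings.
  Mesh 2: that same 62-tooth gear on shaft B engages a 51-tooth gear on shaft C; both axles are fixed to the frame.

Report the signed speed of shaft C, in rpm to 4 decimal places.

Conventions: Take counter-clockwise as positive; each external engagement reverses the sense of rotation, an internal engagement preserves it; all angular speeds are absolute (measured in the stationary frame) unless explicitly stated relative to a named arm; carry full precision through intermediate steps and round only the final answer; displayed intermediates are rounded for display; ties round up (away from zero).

+1389.1765 rpm

recognized (3 fixed axles, 2 meshes): fixed-axis compound train
mesh 1 [41T→62T]: ω = 1728.0000×41/62 = 1142.7097 rpm, sense flips to −
mesh 2 [62T→51T]: ω = 1142.7097×62/51 = 1389.1765 rpm, sense flips to +
signed output speed = +1389.1765 rpm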